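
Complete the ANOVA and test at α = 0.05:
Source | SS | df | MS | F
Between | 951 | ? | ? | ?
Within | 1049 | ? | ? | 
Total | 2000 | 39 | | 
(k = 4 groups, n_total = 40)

df_between = 3, df_within = 36. MS_between = 317.0, MS_within = 29.14. F = 10.879, F_crit ≈ 2.866. Reject H₀.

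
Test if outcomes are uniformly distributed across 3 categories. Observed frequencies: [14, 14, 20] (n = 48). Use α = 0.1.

Expected = 16 each. χ² = Σ(O-E)²/E = 1.5. df = 2, critical value = 4.605. Fail to reject H₀.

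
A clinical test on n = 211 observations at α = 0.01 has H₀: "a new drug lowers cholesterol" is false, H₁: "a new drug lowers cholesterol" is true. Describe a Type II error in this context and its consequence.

Type II error: failing to reject H₀ when it is false — concluding that a new drug lowers cholesterol is not supported when in fact it is. Consequence: shelving an effective drug — patients miss out on a treatment that would have helped.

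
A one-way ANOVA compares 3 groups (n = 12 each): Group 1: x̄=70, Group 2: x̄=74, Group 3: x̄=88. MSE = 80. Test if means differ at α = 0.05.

Grand mean = 77.33. SS_between = 2144.0, MS_between = 1072.0. F = 13.4, F_crit ≈ 3.285. Reject H₀.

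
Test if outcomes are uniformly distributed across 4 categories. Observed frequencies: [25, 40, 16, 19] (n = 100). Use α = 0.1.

Expected = 25 each. χ² = Σ(O-E)²/E = 13.68. df = 3, critical value = 6.251. Reject H₀.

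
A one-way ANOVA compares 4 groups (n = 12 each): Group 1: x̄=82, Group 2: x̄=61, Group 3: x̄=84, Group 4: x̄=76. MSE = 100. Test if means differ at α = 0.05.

Grand mean = 75.75. SS_between = 3897.0, MS_between = 1299.0. F = 12.99, F_crit ≈ 2.816. Reject H₀.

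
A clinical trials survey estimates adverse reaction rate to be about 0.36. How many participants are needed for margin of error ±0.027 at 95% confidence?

n = z²p(1-p)/E² = 1.96²×0.36×0.64/0.027² = 1214.1 → n = 1215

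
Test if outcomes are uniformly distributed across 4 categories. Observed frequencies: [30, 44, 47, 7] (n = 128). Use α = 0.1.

Expected = 32 each. χ² = Σ(O-E)²/E = 31.188. df = 3, critical value = 6.251. Reject H₀.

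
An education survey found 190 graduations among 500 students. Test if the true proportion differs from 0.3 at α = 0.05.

p̂ = 0.38, p₀ = 0.3. z = (p̂ - p₀)/√(p₀(1-p₀)/n) = 3.904. Critical: ±1.96. Reject H₀.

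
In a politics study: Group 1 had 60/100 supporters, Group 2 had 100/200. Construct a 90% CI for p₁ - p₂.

p̂₁ = 0.6, p̂₂ = 0.5. Difference = 0.1. CI = (0.001, 0.199)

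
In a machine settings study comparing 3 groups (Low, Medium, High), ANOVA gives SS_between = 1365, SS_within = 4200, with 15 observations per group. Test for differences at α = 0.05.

df_between = 2, df_within = 42. F = MS_between/MS_within = 682.5/100.0 = 6.825. F_crit ≈ 3.22. Reject H₀. At least one mean differs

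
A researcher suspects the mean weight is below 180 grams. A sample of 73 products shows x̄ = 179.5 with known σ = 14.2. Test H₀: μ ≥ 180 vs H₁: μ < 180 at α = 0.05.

z = -0.301. Critical value: -1.645. Fail to reject H₀.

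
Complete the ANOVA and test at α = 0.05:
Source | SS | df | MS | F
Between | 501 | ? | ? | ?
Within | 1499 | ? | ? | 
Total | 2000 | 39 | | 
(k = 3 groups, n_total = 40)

df_between = 2, df_within = 37. MS_between = 250.5, MS_within = 40.51. F = 6.183, F_crit ≈ 3.252. Reject H₀.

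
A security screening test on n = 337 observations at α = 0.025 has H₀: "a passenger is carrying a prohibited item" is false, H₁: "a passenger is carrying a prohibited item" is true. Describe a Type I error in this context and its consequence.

Type I error: rejecting H₀ when it is true — concluding that a passenger is carrying a prohibited item when in fact it is not. Consequence: detaining an innocent passenger — delay and inconvenience.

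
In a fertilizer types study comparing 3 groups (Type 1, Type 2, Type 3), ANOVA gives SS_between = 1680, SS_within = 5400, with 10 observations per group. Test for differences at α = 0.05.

df_between = 2, df_within = 27. F = MS_between/MS_within = 840.0/200.0 = 4.2. F_crit ≈ 3.354. Reject H₀. At least one mean differs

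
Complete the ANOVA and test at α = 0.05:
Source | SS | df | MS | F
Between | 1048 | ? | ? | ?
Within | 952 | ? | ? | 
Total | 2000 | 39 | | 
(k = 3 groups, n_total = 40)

df_between = 2, df_within = 37. MS_between = 524.0, MS_within = 25.73. F = 20.366, F_crit ≈ 3.252. Reject H₀.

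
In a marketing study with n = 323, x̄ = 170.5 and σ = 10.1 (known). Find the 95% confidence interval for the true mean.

CI = x̄ ± z*(σ/√n) = 170.5 ± 1.96(10.1/√323) = 170.5 ± 1.1 = (169.4, 171.6)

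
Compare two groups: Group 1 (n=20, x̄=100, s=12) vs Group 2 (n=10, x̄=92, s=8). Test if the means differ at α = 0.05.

Pooled sp = 10.88. t = 1.899, df = 28. Critical t = ±2.048. Fail to reject H₀.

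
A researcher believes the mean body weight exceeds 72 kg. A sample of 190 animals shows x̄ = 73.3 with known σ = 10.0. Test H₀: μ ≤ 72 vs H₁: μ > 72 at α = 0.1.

z = 1.792. Critical value: 1.28. Reject H₀.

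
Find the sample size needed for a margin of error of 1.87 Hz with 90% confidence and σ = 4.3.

n = (z*σ/E)² = (1.645×4.3/1.87)² = 14.3 → n = 15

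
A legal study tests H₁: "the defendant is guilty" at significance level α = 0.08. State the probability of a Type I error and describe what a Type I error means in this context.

P(Type I error) = α = 0.08. A Type I error is rejecting H₀ when H₀ is actually true (false positive) — here, concluding that the defendant is guilty when in fact this is not the case. Consequence: convicting an innocent person.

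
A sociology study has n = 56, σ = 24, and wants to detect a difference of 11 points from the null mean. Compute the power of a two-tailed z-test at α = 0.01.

SE = σ/√n = 24/√56 = 3.207. Non-centrality λ = d/SE = 11/3.207 = 3.43. Power ≈ Φ(λ - z_{α/2}) = Φ(3.43 - 2.576) = Φ(0.854) = 0.803.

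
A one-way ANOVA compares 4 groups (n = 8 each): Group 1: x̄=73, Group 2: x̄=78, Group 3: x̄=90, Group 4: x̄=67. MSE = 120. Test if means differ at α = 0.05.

Grand mean = 77.0. SS_between = 2288.0, MS_between = 762.67. F = 6.356, F_crit ≈ 2.947. Reject H₀.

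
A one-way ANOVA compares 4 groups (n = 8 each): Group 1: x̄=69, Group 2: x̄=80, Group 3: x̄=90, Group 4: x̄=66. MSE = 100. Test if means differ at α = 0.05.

Grand mean = 76.25. SS_between = 2886.0, MS_between = 962.0. F = 9.62, F_crit ≈ 2.947. Reject H₀.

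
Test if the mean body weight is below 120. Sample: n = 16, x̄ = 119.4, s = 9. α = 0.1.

t = (119.4 - 120)/(9/√16) = -0.267, df = 15. Critical t = -1.341. Fail to reject H₀.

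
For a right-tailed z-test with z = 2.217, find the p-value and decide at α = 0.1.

p = P(Z > 2.217) = 1 - Φ(2.217) ≈ 0.0133. Since p < 0.1, reject H₀ (significant) at α = 0.1.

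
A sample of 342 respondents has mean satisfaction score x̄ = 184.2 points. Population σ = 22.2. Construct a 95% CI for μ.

CI = x̄ ± z*(σ/√n) = 184.2 ± 1.96(22.2/√342) = 184.2 ± 2.35 = (181.85, 186.55)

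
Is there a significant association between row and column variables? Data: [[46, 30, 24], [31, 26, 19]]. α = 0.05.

χ² = 0.526. df = 2, critical = 5.991. Fail to reject H₀. No evidence of dependence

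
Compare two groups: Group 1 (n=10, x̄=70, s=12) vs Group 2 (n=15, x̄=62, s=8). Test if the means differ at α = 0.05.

Pooled sp = 9.76. t = 2.007, df = 23. Critical t = ±2.069. Fail to reject H₀.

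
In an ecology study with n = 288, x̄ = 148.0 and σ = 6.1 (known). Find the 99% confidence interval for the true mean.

CI = x̄ ± z*(σ/√n) = 148.0 ± 2.576(6.1/√288) = 148.0 ± 0.93 = (147.07, 148.93)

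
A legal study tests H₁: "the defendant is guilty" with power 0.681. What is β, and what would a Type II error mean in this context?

β = 1 - power = 1 - 0.681 = 0.319. A Type II error is failing to reject H₀ when H₀ is false (false negative) — here, failing to conclude that the defendant is guilty when in fact it is true. Consequence: acquitting a guilty person.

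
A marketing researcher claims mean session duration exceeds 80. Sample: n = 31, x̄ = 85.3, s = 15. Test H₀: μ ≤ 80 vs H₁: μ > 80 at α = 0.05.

t = (85.3 - 80)/(15/√31) = 1.967, df = 30. Critical t = 1.697. Reject H₀.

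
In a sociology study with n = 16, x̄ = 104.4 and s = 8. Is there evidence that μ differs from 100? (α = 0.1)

t = (x̄ - μ₀)/(s/√n) = (104.4 - 100)/(8/√16) = 2.2. df = 15, critical t = ±1.753. Reject H₀.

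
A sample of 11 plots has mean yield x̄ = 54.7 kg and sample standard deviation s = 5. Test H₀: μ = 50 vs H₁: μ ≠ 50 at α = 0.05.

t = (x̄ - μ₀)/(s/√n) = (54.7 - 50)/(5/√11) = 3.118. df = 10, critical t = ±2.228. Reject H₀.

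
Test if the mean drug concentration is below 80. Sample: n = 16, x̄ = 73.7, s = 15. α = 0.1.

t = (73.7 - 80)/(15/√16) = -1.68, df = 15. Critical t = -1.341. Reject H₀.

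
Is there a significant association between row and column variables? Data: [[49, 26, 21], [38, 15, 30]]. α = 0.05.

χ² = 5.013. df = 2, critical = 5.991. Fail to reject H₀. No evidence of dependence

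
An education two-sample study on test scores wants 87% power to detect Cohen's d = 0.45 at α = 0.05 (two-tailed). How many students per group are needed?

z_{α/2} = 1.96, z_β = Φ⁻¹(0.87) = 1.126. For small effect (d = 0.45): n per group = 2(z_{α/2} + z_β)²/d² = 2(1.96 + 1.126)²/0.45² = 94.1 → 95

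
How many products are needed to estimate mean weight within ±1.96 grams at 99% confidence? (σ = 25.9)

n = (z*σ/E)² = (2.576×25.9/1.96)² = 1158.7 → n = 1159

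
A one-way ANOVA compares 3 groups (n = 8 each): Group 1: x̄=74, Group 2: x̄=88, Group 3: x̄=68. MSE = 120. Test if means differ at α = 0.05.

Grand mean = 76.67. SS_between = 1685.33, MS_between = 842.67. F = 7.022, F_crit ≈ 3.467. Reject H₀.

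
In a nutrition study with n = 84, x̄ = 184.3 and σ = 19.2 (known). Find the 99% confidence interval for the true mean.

CI = x̄ ± z*(σ/√n) = 184.3 ± 2.576(19.2/√84) = 184.3 ± 5.4 = (178.9, 189.7)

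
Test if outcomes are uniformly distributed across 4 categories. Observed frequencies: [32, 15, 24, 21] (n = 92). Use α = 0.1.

Expected = 23 each. χ² = Σ(O-E)²/E = 6.522. df = 3, critical value = 6.251. Reject H₀.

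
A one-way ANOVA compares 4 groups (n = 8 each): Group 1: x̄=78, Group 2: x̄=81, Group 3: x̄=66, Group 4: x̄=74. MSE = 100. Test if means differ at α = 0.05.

Grand mean = 74.75. SS_between = 1014.0, MS_between = 338.0. F = 3.38, F_crit ≈ 2.947. Reject H₀.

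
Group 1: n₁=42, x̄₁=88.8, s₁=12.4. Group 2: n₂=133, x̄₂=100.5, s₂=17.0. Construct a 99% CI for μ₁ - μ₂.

Difference = -11.7. SE = √(12.4²/42 + 17.0²/133) = 2.415. CI = (-17.92, -5.48)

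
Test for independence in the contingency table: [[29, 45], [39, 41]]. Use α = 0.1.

χ² = 1.425. df = 1, critical = 2.706. Fail to reject H₀. No evidence of dependence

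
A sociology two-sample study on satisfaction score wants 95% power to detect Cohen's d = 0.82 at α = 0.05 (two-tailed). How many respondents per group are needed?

z_{α/2} = 1.96, z_β = Φ⁻¹(0.95) = 1.645. For large effect (d = 0.82): n per group = 2(z_{α/2} + z_β)²/d² = 2(1.96 + 1.645)²/0.82² = 38.7 → 39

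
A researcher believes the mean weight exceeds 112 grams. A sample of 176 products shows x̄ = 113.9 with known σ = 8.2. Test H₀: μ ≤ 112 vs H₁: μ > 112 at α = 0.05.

z = 3.074. Critical value: 1.645. Reject H₀.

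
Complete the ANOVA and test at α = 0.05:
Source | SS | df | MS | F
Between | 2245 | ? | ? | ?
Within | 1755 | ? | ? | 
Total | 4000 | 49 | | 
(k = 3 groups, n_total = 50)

df_between = 2, df_within = 47. MS_between = 1122.5, MS_within = 37.34. F = 30.061, F_crit ≈ 3.195. Reject H₀.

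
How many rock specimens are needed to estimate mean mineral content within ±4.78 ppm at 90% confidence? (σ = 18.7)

n = (z*σ/E)² = (1.645×18.7/4.78)² = 41.4 → n = 42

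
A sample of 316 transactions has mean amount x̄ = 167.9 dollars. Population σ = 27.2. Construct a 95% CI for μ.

CI = x̄ ± z*(σ/√n) = 167.9 ± 1.96(27.2/√316) = 167.9 ± 3.0 = (164.9, 170.9)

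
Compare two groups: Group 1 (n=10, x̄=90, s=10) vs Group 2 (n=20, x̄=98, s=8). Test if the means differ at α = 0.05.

Pooled sp = 8.69. t = -2.376, df = 28. Critical t = ±2.048. Reject H₀.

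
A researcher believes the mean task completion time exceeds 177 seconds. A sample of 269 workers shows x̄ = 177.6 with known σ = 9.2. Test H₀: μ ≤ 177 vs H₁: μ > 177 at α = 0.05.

z = 1.07. Critical value: 1.645. Fail to reject H₀.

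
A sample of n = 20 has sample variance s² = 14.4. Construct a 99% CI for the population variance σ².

df = 19. χ²_{0.005} = 38.582, χ²_{0.995} = 6.844. CI for σ² = ((n-1)s²/χ²_{α/2}, (n-1)s²/χ²_{1-α/2}) = (19·14.4/38.582, 19·14.4/6.844) = (7.09, 39.98)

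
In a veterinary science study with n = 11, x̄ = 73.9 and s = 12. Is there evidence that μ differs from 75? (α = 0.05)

t = (x̄ - μ₀)/(s/√n) = (73.9 - 75)/(12/√11) = -0.304. df = 10, critical t = ±2.228. Fail to reject H₀.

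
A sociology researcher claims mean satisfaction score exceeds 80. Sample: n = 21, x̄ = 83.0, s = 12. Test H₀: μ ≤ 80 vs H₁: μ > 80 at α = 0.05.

t = (83.0 - 80)/(12/√21) = 1.146, df = 20. Critical t = 1.725. Fail to reject H₀.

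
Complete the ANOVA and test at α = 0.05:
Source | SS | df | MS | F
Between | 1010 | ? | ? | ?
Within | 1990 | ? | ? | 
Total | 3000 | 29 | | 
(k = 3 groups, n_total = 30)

df_between = 2, df_within = 27. MS_between = 505.0, MS_within = 73.7. F = 6.852, F_crit ≈ 3.354. Reject H₀.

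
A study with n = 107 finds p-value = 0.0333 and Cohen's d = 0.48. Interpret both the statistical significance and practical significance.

Statistically significant (p = 0.0333 < 0.05). Cohen's d = 0.48 indicates a small effect size. Both statistical and practical significance should be considered.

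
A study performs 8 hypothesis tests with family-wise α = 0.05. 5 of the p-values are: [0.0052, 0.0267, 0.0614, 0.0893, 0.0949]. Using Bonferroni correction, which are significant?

Bonferroni α = 0.05/8 = 0.00625. Significant p-values: [0.0052]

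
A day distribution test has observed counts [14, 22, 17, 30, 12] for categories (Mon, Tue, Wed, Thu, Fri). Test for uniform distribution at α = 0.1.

Expected = 19 each. χ² = Σ(O-E)²/E = 10.947. df = 4, critical value = 7.779. Reject H₀.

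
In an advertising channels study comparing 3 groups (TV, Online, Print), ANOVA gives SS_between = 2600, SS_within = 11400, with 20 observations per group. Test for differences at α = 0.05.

df_between = 2, df_within = 57. F = MS_between/MS_within = 1300.0/200.0 = 6.5. F_crit ≈ 3.159. Reject H₀. At least one mean differs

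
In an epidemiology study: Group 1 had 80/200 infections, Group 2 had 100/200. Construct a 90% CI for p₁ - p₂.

p̂₁ = 0.4, p̂₂ = 0.5. Difference = -0.1. CI = (-0.181, -0.019)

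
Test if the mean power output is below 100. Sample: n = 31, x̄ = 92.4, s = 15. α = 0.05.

t = (92.4 - 100)/(15/√31) = -2.821, df = 30. Critical t = -1.697. Reject H₀.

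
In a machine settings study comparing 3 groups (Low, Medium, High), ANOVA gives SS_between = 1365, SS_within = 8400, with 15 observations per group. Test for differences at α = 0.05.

df_between = 2, df_within = 42. F = MS_between/MS_within = 682.5/200.0 = 3.413. F_crit ≈ 3.22. Reject H₀. At least one mean differs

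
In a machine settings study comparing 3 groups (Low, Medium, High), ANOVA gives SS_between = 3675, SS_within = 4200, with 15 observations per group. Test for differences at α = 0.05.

df_between = 2, df_within = 42. F = MS_between/MS_within = 1837.5/100.0 = 18.375. F_crit ≈ 3.22. Reject H₀. At least one mean differs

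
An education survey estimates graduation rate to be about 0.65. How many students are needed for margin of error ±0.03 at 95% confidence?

n = z²p(1-p)/E² = 1.96²×0.65×0.35/0.03² = 971.1 → n = 972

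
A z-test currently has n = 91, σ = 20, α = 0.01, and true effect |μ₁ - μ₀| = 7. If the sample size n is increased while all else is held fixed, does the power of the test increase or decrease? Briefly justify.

Power increases: a larger n shrinks the standard error σ/√n, moving the sampling distribution under H₁ further from the critical value.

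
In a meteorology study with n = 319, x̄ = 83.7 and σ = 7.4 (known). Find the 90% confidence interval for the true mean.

CI = x̄ ± z*(σ/√n) = 83.7 ± 1.645(7.4/√319) = 83.7 ± 0.68 = (83.02, 84.38)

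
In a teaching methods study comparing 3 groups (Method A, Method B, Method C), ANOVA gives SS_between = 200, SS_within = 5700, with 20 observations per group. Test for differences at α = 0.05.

df_between = 2, df_within = 57. F = MS_between/MS_within = 100.0/100.0 = 1.0. F_crit ≈ 3.159. Fail to reject H₀.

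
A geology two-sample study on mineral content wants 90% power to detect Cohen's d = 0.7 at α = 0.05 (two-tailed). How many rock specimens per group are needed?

z_{α/2} = 1.96, z_β = Φ⁻¹(0.9) = 1.282. For medium effect (d = 0.7): n per group = 2(z_{α/2} + z_β)²/d² = 2(1.96 + 1.282)²/0.7² = 42.9 → 43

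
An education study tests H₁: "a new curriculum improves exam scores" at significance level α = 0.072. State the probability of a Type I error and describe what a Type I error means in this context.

P(Type I error) = α = 0.072. A Type I error is rejecting H₀ when H₀ is actually true (false positive) — here, concluding that a new curriculum improves exam scores when in fact this is not the case. Consequence: adopting a curriculum that gives no real benefit — disruption for nothing.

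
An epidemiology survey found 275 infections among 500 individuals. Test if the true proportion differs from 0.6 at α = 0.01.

p̂ = 0.55, p₀ = 0.6. z = (p̂ - p₀)/√(p₀(1-p₀)/n) = -2.282. Critical: ±2.576. Fail to reject H₀.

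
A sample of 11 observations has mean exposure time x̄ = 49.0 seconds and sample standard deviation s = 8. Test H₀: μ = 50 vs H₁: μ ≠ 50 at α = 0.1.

t = (x̄ - μ₀)/(s/√n) = (49.0 - 50)/(8/√11) = -0.415. df = 10, critical t = ±1.812. Fail to reject H₀.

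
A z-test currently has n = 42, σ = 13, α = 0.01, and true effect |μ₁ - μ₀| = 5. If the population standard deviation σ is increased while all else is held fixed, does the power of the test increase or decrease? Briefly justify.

Power decreases: a larger σ inflates the standard error σ/√n, pulling the sampling distribution under H₁ back toward the critical value.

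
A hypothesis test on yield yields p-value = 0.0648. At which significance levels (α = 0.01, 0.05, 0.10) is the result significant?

p = 0.0648. Significant at: α = 0.1.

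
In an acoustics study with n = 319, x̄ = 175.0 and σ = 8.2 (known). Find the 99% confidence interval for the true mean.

CI = x̄ ± z*(σ/√n) = 175.0 ± 2.576(8.2/√319) = 175.0 ± 1.18 = (173.82, 176.18)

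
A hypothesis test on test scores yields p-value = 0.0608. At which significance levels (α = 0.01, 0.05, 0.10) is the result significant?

p = 0.0608. Significant at: α = 0.1.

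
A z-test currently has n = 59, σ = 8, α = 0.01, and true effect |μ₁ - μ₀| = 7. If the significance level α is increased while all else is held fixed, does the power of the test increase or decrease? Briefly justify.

Power increases: a larger α lowers the critical value, so more of the H₁ sampling distribution falls in the rejection region.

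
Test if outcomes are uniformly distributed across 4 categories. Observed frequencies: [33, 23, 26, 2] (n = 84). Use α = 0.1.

Expected = 21 each. χ² = Σ(O-E)²/E = 25.429. df = 3, critical value = 6.251. Reject H₀.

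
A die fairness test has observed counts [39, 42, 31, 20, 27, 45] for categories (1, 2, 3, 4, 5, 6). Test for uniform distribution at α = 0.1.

Expected = 34 each. χ² = Σ(O-E)²/E = 13.647. df = 5, critical value = 9.236. Reject H₀.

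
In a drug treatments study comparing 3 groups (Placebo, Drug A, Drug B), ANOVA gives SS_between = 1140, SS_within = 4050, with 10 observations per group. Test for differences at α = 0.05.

df_between = 2, df_within = 27. F = MS_between/MS_within = 570.0/150.0 = 3.8. F_crit ≈ 3.354. Reject H₀. At least one mean differs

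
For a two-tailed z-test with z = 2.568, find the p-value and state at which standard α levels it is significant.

p = 2·P(Z > |2.568|) = 2·(1 - Φ(2.568)) ≈ 0.0102. Significant at α = 0.1; Significant at α = 0.05.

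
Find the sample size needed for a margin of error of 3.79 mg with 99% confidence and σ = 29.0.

n = (z*σ/E)² = (2.576×29.0/3.79)² = 388.5 → n = 389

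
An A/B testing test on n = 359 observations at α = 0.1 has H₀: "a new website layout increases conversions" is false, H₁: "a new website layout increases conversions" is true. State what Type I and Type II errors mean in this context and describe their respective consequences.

Type I (false positive): concluding that a new website layout increases conversions when it is not — rolling out a layout that doesn't actually help — wasted engineering effort. Type II (false negative): failing to conclude that a new website layout increases conversions when it is — discarding a layout that would have improved conversions — lost revenue. Which is costlier depends on domain priorities and is a judgement call rather than a statistical fact.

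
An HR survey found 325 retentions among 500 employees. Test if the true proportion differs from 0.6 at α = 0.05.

p̂ = 0.65, p₀ = 0.6. z = (p̂ - p₀)/√(p₀(1-p₀)/n) = 2.282. Critical: ±1.96. Reject H₀.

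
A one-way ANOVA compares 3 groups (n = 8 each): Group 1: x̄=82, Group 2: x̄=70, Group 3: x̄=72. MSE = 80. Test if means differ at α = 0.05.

Grand mean = 74.67. SS_between = 661.33, MS_between = 330.67. F = 4.133, F_crit ≈ 3.467. Reject H₀.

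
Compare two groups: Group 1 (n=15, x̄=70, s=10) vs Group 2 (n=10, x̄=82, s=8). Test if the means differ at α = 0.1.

Pooled sp = 9.27. t = -3.171, df = 23. Critical t = ±1.714. Reject H₀.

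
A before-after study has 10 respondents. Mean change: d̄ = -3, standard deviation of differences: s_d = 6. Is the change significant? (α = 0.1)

t = d̄/(s_d/√n) = -3/(6/√10) = -1.581. df = 9, critical t = ±1.833. Fail to reject H₀.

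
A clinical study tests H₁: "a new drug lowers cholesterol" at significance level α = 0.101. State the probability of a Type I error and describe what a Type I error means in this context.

P(Type I error) = α = 0.101. A Type I error is rejecting H₀ when H₀ is actually true (false positive) — here, concluding that a new drug lowers cholesterol when in fact this is not the case. Consequence: approving an ineffective drug — patients take a useless medication and may skip effective alternatives.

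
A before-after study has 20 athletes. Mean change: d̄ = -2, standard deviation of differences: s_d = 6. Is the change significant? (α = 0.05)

t = d̄/(s_d/√n) = -2/(6/√20) = -1.491. df = 19, critical t = ±2.093. Fail to reject H₀.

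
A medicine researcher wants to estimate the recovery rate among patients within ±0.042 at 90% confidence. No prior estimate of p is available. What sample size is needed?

Conservative approach: use p = 0.5 (maximizes p(1-p) = 0.25). n = z²(0.25)/E² = 1.645²×0.25/0.042² = 383.5 → n = 384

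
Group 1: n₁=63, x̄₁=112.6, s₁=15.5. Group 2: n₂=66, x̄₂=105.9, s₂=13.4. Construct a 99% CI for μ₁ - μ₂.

Difference = 6.7. SE = √(15.5²/63 + 13.4²/66) = 2.556. CI = (0.12, 13.28)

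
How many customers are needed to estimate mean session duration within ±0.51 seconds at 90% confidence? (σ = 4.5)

n = (z*σ/E)² = (1.645×4.5/0.51)² = 210.7 → n = 211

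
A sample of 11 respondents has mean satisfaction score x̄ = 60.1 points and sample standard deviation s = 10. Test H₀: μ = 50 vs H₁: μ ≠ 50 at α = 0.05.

t = (x̄ - μ₀)/(s/√n) = (60.1 - 50)/(10/√11) = 3.35. df = 10, critical t = ±2.228. Reject H₀.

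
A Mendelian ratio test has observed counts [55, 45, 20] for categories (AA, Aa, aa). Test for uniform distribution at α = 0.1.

Expected = 40 each. χ² = Σ(O-E)²/E = 16.25. df = 2, critical value = 4.605. Reject H₀.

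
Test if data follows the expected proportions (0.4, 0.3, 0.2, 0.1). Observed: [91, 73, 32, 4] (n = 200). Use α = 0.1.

Expected: [80.0, 60.0, 40.0, 20.0]. χ² = 18.729. df = 3, critical = 6.251. Reject H₀.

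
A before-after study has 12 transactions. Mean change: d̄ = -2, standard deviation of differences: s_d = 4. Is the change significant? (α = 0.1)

t = d̄/(s_d/√n) = -2/(4/√12) = -1.732. df = 11, critical t = ±1.796. Fail to reject H₀.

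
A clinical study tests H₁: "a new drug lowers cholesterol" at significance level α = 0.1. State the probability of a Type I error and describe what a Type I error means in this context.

P(Type I error) = α = 0.1. A Type I error is rejecting H₀ when H₀ is actually true (false positive) — here, concluding that a new drug lowers cholesterol when in fact this is not the case. Consequence: approving an ineffective drug — patients take a useless medication and may skip effective alternatives.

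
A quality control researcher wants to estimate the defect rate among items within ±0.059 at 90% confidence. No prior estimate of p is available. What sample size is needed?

Conservative approach: use p = 0.5 (maximizes p(1-p) = 0.25). n = z²(0.25)/E² = 1.645²×0.25/0.059² = 194.3 → n = 195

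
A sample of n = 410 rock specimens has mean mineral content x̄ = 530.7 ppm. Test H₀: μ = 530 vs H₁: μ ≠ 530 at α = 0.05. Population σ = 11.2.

z = (x̄ - μ₀)/(σ/√n) = (530.7 - 530)/(11.2/√410) = 1.266. Critical value: ±1.96. Since |1.266| ≤ 1.96, Fail to reject H₀.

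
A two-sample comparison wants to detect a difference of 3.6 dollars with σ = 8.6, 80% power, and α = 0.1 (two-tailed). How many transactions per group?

n per group = 2(z_α/2 + z_β)²σ²/d² = 2×(1.645 + 0.84)²×8.6²/3.6² = 70.5 → n = 71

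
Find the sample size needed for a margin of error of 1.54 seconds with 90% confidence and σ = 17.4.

n = (z*σ/E)² = (1.645×17.4/1.54)² = 345.5 → n = 346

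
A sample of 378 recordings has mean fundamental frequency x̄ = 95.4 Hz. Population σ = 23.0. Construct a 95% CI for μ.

CI = x̄ ± z*(σ/√n) = 95.4 ± 1.96(23.0/√378) = 95.4 ± 2.32 = (93.08, 97.72)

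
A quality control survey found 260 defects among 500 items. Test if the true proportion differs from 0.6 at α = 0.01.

p̂ = 0.52, p₀ = 0.6. z = (p̂ - p₀)/√(p₀(1-p₀)/n) = -3.651. Critical: ±2.576. Reject H₀.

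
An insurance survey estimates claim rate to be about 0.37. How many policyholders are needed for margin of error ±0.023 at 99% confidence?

n = z²p(1-p)/E² = 2.576²×0.37×0.63/0.023² = 2924.01 → n = 2925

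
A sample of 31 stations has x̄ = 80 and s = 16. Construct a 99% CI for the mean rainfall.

CI = x̄ ± t*(s/√n) = 80 ± 2.75(16/√31) = (72.1, 87.9)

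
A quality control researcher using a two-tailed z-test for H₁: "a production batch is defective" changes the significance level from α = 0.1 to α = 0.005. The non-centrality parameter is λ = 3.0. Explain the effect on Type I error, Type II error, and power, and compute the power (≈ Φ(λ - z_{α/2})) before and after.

Decreasing α from 0.1 to 0.005:
• Type I error rate decreases (α is the Type I rate by definition).
• Critical value moves from z_{α/2} = 1.645 to 2.807, so power = Φ(λ - z_{α/2}) goes from Φ(3.0 - 1.645) = 0.912 to Φ(3.0 - 2.807) = 0.577.
• Type II error rate β = 1 - power therefore increases (0.088 → 0.423).
Appropriate when false positives are costly — here, scrapping a good batch — wasted material and cost for no reason.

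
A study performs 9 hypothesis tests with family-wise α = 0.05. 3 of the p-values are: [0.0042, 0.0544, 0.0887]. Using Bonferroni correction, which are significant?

Bonferroni α = 0.05/9 = 0.00556. Significant p-values: [0.0042]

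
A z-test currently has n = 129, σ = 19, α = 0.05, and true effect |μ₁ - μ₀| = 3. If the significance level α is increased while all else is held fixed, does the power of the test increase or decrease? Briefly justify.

Power increases: a larger α lowers the critical value, so more of the H₁ sampling distribution falls in the rejection region.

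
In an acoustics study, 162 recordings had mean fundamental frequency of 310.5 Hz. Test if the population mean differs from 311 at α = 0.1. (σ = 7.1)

z = (x̄ - μ₀)/(σ/√n) = (310.5 - 311)/(7.1/√162) = -0.896. Critical value: ±1.645. Since |-0.896| ≤ 1.645, Fail to reject H₀.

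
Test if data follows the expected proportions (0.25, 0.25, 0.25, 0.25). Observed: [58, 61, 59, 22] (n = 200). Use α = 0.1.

Expected: [50.0, 50.0, 50.0, 50.0]. χ² = 21.0. df = 3, critical = 6.251. Reject H₀.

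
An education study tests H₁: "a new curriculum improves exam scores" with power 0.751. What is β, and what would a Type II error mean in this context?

β = 1 - power = 1 - 0.751 = 0.249. A Type II error is failing to reject H₀ when H₀ is false (false negative) — here, failing to conclude that a new curriculum improves exam scores when in fact it is true. Consequence: keeping the old curriculum when the new one would have helped students.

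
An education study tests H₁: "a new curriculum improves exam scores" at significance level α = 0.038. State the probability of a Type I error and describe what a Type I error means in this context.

P(Type I error) = α = 0.038. A Type I error is rejecting H₀ when H₀ is actually true (false positive) — here, concluding that a new curriculum improves exam scores when in fact this is not the case. Consequence: adopting a curriculum that gives no real benefit — disruption for nothing.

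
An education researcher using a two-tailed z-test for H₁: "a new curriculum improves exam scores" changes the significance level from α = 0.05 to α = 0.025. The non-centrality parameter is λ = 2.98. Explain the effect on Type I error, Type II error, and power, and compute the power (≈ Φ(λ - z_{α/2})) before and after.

Decreasing α from 0.05 to 0.025:
• Type I error rate decreases (α is the Type I rate by definition).
• Critical value moves from z_{α/2} = 1.96 to 2.241, so power = Φ(λ - z_{α/2}) goes from Φ(2.98 - 1.96) = 0.846 to Φ(2.98 - 2.241) = 0.77.
• Type II error rate β = 1 - power therefore increases (0.154 → 0.23).
Appropriate when false positives are costly — here, adopting a curriculum that gives no real benefit — disruption for nothing.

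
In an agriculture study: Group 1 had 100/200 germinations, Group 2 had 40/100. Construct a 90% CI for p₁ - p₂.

p̂₁ = 0.5, p̂₂ = 0.4. Difference = 0.1. CI = (0.001, 0.199)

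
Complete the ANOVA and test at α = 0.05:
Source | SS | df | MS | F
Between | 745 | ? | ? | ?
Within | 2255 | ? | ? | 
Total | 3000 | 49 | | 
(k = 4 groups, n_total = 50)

df_between = 3, df_within = 46. MS_between = 248.33, MS_within = 49.02. F = 5.066, F_crit ≈ 2.807. Reject H₀.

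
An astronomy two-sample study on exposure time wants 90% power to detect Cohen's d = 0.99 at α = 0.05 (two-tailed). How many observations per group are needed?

z_{α/2} = 1.96, z_β = Φ⁻¹(0.9) = 1.282. For large effect (d = 0.99): n per group = 2(z_{α/2} + z_β)²/d² = 2(1.96 + 1.282)²/0.99² = 21.4 → 22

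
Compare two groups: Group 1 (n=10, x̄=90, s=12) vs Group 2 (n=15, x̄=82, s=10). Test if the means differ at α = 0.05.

Pooled sp = 10.83. t = 1.81, df = 23. Critical t = ±2.069. Fail to reject H₀.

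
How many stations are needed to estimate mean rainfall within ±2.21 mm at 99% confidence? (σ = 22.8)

n = (z*σ/E)² = (2.576×22.8/2.21)² = 706.3 → n = 707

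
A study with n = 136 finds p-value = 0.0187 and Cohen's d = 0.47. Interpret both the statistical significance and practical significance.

Statistically significant (p = 0.0187 < 0.05). Cohen's d = 0.47 indicates a small effect size. Both statistical and practical significance should be considered.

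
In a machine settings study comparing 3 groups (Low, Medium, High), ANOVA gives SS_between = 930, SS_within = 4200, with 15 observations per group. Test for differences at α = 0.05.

df_between = 2, df_within = 42. F = MS_between/MS_within = 465.0/100.0 = 4.65. F_crit ≈ 3.22. Reject H₀. At least one mean differs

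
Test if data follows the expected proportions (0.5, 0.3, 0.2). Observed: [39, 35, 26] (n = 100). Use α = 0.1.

Expected: [50.0, 30.0, 20.0]. χ² = 5.053. df = 2, critical = 4.605. Reject H₀.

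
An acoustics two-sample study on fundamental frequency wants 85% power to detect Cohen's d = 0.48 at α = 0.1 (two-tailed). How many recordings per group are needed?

z_{α/2} = 1.645, z_β = Φ⁻¹(0.85) = 1.036. For small effect (d = 0.48): n per group = 2(z_{α/2} + z_β)²/d² = 2(1.645 + 1.036)²/0.48² = 62.4 → 63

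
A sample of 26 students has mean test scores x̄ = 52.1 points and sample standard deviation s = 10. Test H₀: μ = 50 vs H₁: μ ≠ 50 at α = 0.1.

t = (x̄ - μ₀)/(s/√n) = (52.1 - 50)/(10/√26) = 1.071. df = 25, critical t = ±1.708. Fail to reject H₀.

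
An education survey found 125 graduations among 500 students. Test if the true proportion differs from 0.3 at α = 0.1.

p̂ = 0.25, p₀ = 0.3. z = (p̂ - p₀)/√(p₀(1-p₀)/n) = -2.44. Critical: ±1.645. Reject H₀.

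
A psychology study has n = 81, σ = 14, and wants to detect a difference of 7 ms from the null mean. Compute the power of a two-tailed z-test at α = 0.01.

SE = σ/√n = 14/√81 = 1.556. Non-centrality λ = d/SE = 7/1.556 = 4.5. Power ≈ Φ(λ - z_{α/2}) = Φ(4.5 - 2.576) = Φ(1.924) = 0.973.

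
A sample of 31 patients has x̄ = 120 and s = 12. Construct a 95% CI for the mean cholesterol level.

CI = x̄ ± t*(s/√n) = 120 ± 2.042(12/√31) = (115.6, 124.4)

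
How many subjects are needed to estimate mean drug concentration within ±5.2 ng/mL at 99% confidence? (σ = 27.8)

n = (z*σ/E)² = (2.576×27.8/5.2)² = 189.7 → n = 190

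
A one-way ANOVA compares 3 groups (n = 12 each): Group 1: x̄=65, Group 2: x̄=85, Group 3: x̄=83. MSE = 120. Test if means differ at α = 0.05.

Grand mean = 77.67. SS_between = 2912.0, MS_between = 1456.0. F = 12.133, F_crit ≈ 3.285. Reject H₀.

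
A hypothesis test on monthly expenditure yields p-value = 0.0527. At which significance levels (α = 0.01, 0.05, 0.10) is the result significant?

p = 0.0527. Significant at: α = 0.1.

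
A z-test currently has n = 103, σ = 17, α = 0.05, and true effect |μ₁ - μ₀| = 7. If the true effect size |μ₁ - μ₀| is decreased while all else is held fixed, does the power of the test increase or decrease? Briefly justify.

Power decreases: a smaller true effect decreases the non-centrality λ = |μ₁ - μ₀|/(σ/√n).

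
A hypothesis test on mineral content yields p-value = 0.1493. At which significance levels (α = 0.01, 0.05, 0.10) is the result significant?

p = 0.1493. Not significant at any of the given levels.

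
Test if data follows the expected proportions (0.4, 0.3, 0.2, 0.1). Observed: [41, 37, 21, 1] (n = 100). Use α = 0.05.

Expected: [40.0, 30.0, 20.0, 10.0]. χ² = 9.808. df = 3, critical = 7.815. Reject H₀.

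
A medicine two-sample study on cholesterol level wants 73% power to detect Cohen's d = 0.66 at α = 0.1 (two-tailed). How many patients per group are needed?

z_{α/2} = 1.645, z_β = Φ⁻¹(0.73) = 0.613. For medium effect (d = 0.66): n per group = 2(z_{α/2} + z_β)²/d² = 2(1.645 + 0.613)²/0.66² = 23.4 → 24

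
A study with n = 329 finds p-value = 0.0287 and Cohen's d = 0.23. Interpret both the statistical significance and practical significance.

Statistically significant (p = 0.0287 < 0.05). Cohen's d = 0.23 indicates a small effect size. Both statistical and practical significance should be considered.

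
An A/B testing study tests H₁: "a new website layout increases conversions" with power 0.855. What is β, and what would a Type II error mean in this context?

β = 1 - power = 1 - 0.855 = 0.145. A Type II error is failing to reject H₀ when H₀ is false (false negative) — here, failing to conclude that a new website layout increases conversions when in fact it is true. Consequence: discarding a layout that would have improved conversions — lost revenue.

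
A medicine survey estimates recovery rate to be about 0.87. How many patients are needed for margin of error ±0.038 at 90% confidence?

n = z²p(1-p)/E² = 1.645²×0.87×0.13/0.038² = 211.9 → n = 212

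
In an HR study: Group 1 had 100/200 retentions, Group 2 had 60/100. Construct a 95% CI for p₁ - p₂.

p̂₁ = 0.5, p̂₂ = 0.6. Difference = -0.1. CI = (-0.218, 0.018)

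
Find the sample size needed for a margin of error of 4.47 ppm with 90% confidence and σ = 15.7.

n = (z*σ/E)² = (1.645×15.7/4.47)² = 33.4 → n = 34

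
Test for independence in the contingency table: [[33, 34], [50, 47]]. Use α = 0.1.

χ² = 0.083. df = 1, critical = 2.706. Fail to reject H₀. No evidence of dependence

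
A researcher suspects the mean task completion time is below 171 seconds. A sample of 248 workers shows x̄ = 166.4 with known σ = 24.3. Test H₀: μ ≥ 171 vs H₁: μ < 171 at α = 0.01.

z = -2.981. Critical value: -2.33. Reject H₀.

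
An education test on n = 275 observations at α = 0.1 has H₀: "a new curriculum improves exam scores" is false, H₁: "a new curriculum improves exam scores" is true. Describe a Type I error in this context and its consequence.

Type I error: rejecting H₀ when it is true — concluding that a new curriculum improves exam scores when in fact it is not. Consequence: adopting a curriculum that gives no real benefit — disruption for nothing.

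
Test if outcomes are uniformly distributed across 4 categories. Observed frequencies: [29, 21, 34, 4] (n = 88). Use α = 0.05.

Expected = 22 each. χ² = Σ(O-E)²/E = 23.545. df = 3, critical value = 7.815. Reject H₀.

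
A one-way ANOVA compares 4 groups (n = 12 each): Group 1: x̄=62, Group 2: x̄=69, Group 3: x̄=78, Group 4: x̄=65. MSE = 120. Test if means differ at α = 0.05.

Grand mean = 68.5. SS_between = 1740.0, MS_between = 580.0. F = 4.833, F_crit ≈ 2.816. Reject H₀.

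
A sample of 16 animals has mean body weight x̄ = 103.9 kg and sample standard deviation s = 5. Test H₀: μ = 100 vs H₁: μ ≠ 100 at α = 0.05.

t = (x̄ - μ₀)/(s/√n) = (103.9 - 100)/(5/√16) = 3.12. df = 15, critical t = ±2.131. Reject H₀.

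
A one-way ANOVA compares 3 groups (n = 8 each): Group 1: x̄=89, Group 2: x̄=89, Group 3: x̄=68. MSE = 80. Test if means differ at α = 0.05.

Grand mean = 82.0. SS_between = 2352.0, MS_between = 1176.0. F = 14.7, F_crit ≈ 3.467. Reject H₀.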